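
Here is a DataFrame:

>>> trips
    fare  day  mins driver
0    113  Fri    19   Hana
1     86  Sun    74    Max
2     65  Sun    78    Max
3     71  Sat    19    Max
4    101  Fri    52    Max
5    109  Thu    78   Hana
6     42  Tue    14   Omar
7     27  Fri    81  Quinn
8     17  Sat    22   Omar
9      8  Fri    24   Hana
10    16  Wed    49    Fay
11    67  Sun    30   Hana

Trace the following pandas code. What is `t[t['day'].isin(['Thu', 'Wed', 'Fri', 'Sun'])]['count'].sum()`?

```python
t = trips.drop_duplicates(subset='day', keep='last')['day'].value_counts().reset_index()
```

4

drop duplicate day (keep=last):
    fare  day  mins driver
5    109  Thu    78   Hana
6     42  Tue    14   Omar
8     17  Sat    22   Omar
9      8  Fri    24   Hana
10    16  Wed    49    Fay
11    67  Sun    30   Hana
value_counts of day:
day
Thu    1
Tue    1
Sat    1
Fri    1
Wed    1
Sun    1
Name: count, dtype: int64
reset_index():
   day  count
0  Thu      1
1  Tue      1
2  Sat      1
3  Fri      1
4  Wed      1
5  Sun      1
filter rows where day in ['Thu', 'Wed', 'Fri', 'Sun']:
   day  count
0  Thu      1
3  Fri      1
4  Wed      1
5  Sun      1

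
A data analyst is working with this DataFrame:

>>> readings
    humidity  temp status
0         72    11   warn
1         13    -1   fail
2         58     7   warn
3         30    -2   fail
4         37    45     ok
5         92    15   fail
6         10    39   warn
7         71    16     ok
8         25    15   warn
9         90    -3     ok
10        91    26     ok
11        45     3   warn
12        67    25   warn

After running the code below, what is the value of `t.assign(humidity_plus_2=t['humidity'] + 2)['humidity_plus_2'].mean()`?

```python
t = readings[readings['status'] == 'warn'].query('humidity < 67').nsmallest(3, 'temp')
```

44.6666666667

filter rows where status == 'warn':
    humidity  temp status
0         72    11   warn
2         58     7   warn
6         10    39   warn
8         25    15   warn
11        45     3   warn
12        67    25   warn
filter rows where humidity < 67:
    humidity  temp status
2         58     7   warn
6         10    39   warn
8         25    15   warn
11        45     3   warn
take 3 rows with smallest temp:
    humidity  temp status
11        45     3   warn
2         58     7   warn
8         25    15   warn
add column humidity_plus_2 = t['humidity'] + 2:
    humidity  temp status  humidity_plus_2
11        45     3   warn               47
2         58     7   warn               60
8         25    15   warn               27
Finally, mean of column 'humidity_plus_2' = 44.6666666667.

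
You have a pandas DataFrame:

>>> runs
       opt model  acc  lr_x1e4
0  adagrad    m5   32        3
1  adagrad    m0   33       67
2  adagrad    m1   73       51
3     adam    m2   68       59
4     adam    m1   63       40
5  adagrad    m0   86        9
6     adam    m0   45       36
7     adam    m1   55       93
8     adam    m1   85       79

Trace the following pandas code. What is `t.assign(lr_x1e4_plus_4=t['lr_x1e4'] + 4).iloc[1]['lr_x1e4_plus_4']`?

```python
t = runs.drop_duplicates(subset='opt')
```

drop duplicate opt (keep=first):
       opt model  acc  lr_x1e4
0  adagrad    m5   32        3
3     adam    m2   68       59
add column lr_x1e4_plus_4 = t['lr_x1e4'] + 4:
       opt model  acc  lr_x1e4  lr_x1e4_plus_4
0  adagrad    m5   32        3               7
3     adam    m2   68       59              63
Finally, value at position 1, column 'lr_x1e4_plus_4' = 63.

63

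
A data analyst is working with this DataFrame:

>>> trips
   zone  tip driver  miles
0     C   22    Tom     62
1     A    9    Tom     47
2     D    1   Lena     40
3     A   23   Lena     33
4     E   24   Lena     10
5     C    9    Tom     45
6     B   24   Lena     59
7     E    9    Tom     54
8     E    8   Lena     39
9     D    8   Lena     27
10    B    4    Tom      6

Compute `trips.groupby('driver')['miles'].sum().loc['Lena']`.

208

group by driver, sum of miles:
driver
Lena    208
Tom     214
Name: miles, dtype: int64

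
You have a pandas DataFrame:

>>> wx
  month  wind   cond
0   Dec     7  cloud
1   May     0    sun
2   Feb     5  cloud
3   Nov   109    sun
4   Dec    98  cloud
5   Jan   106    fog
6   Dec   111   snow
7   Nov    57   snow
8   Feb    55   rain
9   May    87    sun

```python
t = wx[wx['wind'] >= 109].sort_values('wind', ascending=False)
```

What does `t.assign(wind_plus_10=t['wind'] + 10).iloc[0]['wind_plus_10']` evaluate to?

121

filter rows where wind >= 109:
  month  wind  cond
3   Nov   109   sun
6   Dec   111  snow
sort by wind descending:
  month  wind  cond
6   Dec   111  snow
3   Nov   109   sun
add column wind_plus_10 = t['wind'] + 10:
  month  wind  cond  wind_plus_10
6   Dec   111  snow           121
3   Nov   109   sun           119
Reading off the value at position 0, column 'wind_plus_10', we get 121.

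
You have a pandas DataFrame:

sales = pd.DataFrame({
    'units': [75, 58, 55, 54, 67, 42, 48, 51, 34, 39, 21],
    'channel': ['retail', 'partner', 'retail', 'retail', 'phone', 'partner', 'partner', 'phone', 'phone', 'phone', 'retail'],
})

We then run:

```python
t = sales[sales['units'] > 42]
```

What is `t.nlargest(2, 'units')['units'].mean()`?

71.0

filter rows where units > 42:
   units  channel
0     75   retail
1     58  partner
2     55   retail
3     54   retail
4     67    phone
6     48  partner
7     51    phone
take 2 rows with largest units:
   units channel
0     75  retail
4     67   phone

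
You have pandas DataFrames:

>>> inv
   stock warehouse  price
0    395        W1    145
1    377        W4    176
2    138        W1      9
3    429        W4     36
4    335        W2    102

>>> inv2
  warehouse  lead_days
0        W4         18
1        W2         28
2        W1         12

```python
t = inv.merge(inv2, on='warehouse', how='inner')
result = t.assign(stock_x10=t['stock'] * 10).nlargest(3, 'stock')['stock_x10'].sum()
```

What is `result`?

merge on 'warehouse' (how='inner') → 5 rows:
   stock warehouse  price  lead_days
0    395        W1    145         12
1    377        W4    176         18
2    138        W1      9         12
3    429        W4     36         18
4    335        W2    102         28
add column stock_x10 = t['stock'] * 10:
   stock warehouse  price  lead_days  stock_x10
0    395        W1    145         12       3950
1    377        W4    176         18       3770
2    138        W1      9         12       1380
3    429        W4     36         18       4290
4    335        W2    102         28       3350
take 3 rows with largest stock:
   stock warehouse  price  lead_days  stock_x10
3    429        W4     36         18       4290
0    395        W1    145         12       3950
1    377        W4    176         18       3770
sum of column 'stock_x10' → 12010

12010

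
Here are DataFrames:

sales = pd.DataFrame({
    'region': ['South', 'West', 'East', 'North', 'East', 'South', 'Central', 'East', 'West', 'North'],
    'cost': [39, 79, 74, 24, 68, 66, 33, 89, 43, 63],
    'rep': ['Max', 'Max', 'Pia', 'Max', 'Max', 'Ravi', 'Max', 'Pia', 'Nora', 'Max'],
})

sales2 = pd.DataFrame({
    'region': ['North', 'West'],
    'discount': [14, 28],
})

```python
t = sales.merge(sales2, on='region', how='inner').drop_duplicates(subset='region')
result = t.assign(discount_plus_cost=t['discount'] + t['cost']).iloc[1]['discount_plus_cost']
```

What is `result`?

38

merge on 'region' (how='inner') → 4 rows:
  region  cost   rep  discount
0   West    79   Max        28
1  North    24   Max        14
2   West    43  Nora        28
3  North    63   Max        14
drop duplicate region (keep=first):
  region  cost  rep  discount
0   West    79  Max        28
1  North    24  Max        14
add column discount_plus_cost = t['discount'] + t['cost']:
  region  cost  rep  discount  discount_plus_cost
0   West    79  Max        28                 107
1  North    24  Max        14                  38
So iloc[1]['discount_plus_cost'] = 38.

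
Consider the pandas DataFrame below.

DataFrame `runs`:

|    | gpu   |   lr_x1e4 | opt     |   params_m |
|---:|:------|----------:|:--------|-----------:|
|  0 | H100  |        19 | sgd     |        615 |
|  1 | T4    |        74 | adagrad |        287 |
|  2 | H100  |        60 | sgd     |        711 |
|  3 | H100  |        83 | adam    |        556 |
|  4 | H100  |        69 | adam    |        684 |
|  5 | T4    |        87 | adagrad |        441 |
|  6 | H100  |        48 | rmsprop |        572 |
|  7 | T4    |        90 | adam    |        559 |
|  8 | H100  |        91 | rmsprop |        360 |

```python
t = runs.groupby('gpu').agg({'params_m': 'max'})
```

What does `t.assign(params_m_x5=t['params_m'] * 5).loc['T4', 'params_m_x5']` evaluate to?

group by gpu, max of params_m:
      params_m
gpu           
H100       711
T4         559
add column params_m_x5 = t['params_m'] * 5:
      params_m  params_m_x5
gpu                        
H100       711         3555
T4         559         2795
So loc['T4', 'params_m_x5'] = 2795.

2795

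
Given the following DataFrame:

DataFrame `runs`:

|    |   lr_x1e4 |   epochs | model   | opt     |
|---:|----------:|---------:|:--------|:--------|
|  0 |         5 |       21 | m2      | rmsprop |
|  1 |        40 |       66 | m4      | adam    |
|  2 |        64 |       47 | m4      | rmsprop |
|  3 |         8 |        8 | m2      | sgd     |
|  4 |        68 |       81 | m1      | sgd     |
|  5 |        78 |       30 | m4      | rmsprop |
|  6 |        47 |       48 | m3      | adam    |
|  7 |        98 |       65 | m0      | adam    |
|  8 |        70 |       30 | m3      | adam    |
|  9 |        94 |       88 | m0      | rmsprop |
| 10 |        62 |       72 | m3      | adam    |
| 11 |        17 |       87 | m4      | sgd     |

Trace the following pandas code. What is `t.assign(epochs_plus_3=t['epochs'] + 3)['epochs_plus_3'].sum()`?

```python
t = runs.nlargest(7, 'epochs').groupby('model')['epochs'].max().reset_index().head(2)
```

175

take 7 rows with largest epochs:
    lr_x1e4  epochs model      opt
9        94      88    m0  rmsprop
11       17      87    m4      sgd
4        68      81    m1      sgd
10       62      72    m3     adam
1        40      66    m4     adam
7        98      65    m0     adam
6        47      48    m3     adam
group by model, max of epochs:
model
m0    88
m1    81
m3    72
m4    87
Name: epochs, dtype: int64
reset_index():
  model  epochs
0    m0      88
1    m1      81
2    m3      72
3    m4      87
take first 2 rows:
  model  epochs
0    m0      88
1    m1      81
add column epochs_plus_3 = t['epochs'] + 3:
  model  epochs  epochs_plus_3
0    m0      88             91
1    m1      81             84
The sum of column 'epochs_plus_3' is 175.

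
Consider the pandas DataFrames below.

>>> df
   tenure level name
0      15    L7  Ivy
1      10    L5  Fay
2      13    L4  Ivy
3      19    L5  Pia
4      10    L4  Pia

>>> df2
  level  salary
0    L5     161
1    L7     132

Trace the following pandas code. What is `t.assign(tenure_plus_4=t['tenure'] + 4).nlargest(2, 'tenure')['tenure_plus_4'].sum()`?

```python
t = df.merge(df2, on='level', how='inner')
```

merge on 'level' (how='inner') → 3 rows:
   tenure level name  salary
0      15    L7  Ivy     132
1      10    L5  Fay     161
2      19    L5  Pia     161
add column tenure_plus_4 = t['tenure'] + 4:
   tenure level name  salary  tenure_plus_4
0      15    L7  Ivy     132             19
1      10    L5  Fay     161             14
2      19    L5  Pia     161             23
take 2 rows with largest tenure:
   tenure level name  salary  tenure_plus_4
2      19    L5  Pia     161             23
0      15    L7  Ivy     132             19

42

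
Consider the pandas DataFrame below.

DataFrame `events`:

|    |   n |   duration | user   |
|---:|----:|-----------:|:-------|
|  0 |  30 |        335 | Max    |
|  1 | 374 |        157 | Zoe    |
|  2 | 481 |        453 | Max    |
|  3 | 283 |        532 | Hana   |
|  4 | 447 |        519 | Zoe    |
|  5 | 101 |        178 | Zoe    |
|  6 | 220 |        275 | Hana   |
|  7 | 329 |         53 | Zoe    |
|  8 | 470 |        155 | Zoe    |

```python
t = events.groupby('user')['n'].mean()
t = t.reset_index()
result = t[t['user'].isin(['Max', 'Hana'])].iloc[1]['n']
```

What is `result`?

255.5

group by user, mean of n:
user
Hana    251.5
Max     255.5
Zoe     344.2
Name: n, dtype: float64
reset_index():
   user      n
0  Hana  251.5
1   Max  255.5
2   Zoe  344.2
filter rows where user in ['Max', 'Hana']:
   user      n
0  Hana  251.5
1   Max  255.5
The value at position 1, column 'n' is 255.5.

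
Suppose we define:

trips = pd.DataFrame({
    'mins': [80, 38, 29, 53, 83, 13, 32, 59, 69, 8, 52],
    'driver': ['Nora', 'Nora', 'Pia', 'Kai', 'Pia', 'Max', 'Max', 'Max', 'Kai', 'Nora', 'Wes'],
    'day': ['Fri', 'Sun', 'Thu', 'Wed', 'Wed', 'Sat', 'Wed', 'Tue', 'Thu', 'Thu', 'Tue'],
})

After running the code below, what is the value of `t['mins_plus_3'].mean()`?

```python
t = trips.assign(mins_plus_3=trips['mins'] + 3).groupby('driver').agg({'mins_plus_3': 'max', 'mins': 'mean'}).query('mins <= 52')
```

add column mins_plus_3 = trips['mins'] + 3:
    mins driver  day  mins_plus_3
0     80   Nora  Fri           83
1     38   Nora  Sun           41
2     29    Pia  Thu           32
3     53    Kai  Wed           56
4     83    Pia  Wed           86
5     13    Max  Sat           16
6     32    Max  Wed           35
7     59    Max  Tue           62
8     69    Kai  Thu           72
9      8   Nora  Thu           11
10    52    Wes  Tue           55
group by driver: max(mins_plus_3), mean(mins):
        mins_plus_3       mins
driver                        
Kai              72  61.000000
Max              62  34.666667
Nora             83  42.000000
Pia              86  56.000000
Wes              55  52.000000
filter rows where mins <= 52:
        mins_plus_3       mins
driver                        
Max              62  34.666667
Nora             83  42.000000
Wes              55  52.000000
Finally, mean of column 'mins_plus_3' = 66.6666666667.

66.6666666667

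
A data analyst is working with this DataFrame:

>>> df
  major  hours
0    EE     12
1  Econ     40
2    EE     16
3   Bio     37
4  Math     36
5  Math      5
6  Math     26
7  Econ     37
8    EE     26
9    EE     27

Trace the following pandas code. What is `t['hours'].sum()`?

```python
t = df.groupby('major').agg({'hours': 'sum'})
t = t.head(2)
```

group by major, sum of hours:
       hours
major       
Bio       37
EE        81
Econ      77
Math      67
take first 2 rows:
       hours
major       
Bio       37
EE        81
Finally, sum of column 'hours' = 118.

118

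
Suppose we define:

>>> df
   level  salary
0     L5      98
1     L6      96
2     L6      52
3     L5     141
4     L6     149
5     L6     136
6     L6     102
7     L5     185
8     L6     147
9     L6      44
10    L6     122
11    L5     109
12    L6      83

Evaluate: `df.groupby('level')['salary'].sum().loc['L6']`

931

group by level, sum of salary:
level
L5    533
L6    931
Name: salary, dtype: int64
Reading off the value at index 'L6', we get 931.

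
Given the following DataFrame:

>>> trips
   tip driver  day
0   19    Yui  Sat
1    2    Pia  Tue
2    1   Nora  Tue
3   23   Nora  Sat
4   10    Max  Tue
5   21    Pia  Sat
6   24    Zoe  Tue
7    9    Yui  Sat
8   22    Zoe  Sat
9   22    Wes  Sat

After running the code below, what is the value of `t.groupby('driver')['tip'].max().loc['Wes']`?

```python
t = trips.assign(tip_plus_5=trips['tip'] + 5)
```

22

add column tip_plus_5 = trips['tip'] + 5:
   tip driver  day  tip_plus_5
0   19    Yui  Sat          24
1    2    Pia  Tue           7
2    1   Nora  Tue           6
3   23   Nora  Sat          28
4   10    Max  Tue          15
5   21    Pia  Sat          26
6   24    Zoe  Tue          29
7    9    Yui  Sat          14
8   22    Zoe  Sat          27
9   22    Wes  Sat          27
group by driver, max of tip:
driver
Max     10
Nora    23
Pia     21
Wes     22
Yui     19
Zoe     24
Name: tip, dtype: int64
So loc['Wes'] = 22.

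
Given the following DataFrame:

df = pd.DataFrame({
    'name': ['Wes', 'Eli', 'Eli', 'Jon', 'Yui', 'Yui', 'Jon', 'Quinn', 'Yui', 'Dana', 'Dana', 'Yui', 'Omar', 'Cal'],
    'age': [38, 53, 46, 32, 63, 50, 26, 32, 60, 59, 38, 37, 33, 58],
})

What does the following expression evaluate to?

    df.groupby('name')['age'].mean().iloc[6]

38.0

group by name, mean of age:
name
Cal      58.0
Dana     48.5
Eli      49.5
Jon      29.0
Omar     33.0
Quinn    32.0
Wes      38.0
Yui      52.5
Name: age, dtype: float64
Reading off the value at position 6, we get 38.0.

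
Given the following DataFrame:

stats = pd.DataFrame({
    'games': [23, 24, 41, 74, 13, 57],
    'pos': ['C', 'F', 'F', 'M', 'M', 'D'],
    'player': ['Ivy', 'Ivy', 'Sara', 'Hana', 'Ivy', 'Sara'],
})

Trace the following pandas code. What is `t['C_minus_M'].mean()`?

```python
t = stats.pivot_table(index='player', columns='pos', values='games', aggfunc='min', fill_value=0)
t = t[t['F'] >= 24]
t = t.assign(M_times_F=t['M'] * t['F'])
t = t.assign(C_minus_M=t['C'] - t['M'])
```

5.0

pivot: rows=player, cols=pos, min(games):
pos      C   D   F   M
player                
Hana     0   0   0  74
Ivy     23   0  24  13
Sara     0  57  41   0
filter rows where F >= 24:
pos      C   D   F   M
player                
Ivy     23   0  24  13
Sara     0  57  41   0
add column M_times_F = t['M'] * t['F']:
pos      C   D   F   M  M_times_F
player                           
Ivy     23   0  24  13        312
Sara     0  57  41   0          0
add column C_minus_M = t['C'] - t['M']:
pos      C   D   F   M  M_times_F  C_minus_M
player                                      
Ivy     23   0  24  13        312         10
Sara     0  57  41   0          0          0
Finally, mean of column 'C_minus_M' = 5.0.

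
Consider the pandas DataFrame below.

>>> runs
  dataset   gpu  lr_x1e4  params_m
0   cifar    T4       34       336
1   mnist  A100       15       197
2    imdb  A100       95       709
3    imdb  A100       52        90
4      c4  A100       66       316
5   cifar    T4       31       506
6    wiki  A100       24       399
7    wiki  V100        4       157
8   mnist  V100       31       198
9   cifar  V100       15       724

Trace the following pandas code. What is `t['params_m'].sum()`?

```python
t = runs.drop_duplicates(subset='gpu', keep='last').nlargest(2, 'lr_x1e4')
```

905

drop duplicate gpu (keep=last):
  dataset   gpu  lr_x1e4  params_m
5   cifar    T4       31       506
6    wiki  A100       24       399
9   cifar  V100       15       724
take 2 rows with largest lr_x1e4:
  dataset   gpu  lr_x1e4  params_m
5   cifar    T4       31       506
6    wiki  A100       24       399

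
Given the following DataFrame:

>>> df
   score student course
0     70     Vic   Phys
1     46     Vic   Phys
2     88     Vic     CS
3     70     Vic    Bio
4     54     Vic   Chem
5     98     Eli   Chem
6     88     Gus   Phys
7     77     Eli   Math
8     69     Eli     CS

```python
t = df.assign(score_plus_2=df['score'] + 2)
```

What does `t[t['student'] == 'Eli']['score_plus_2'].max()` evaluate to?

100

add column score_plus_2 = df['score'] + 2:
   score student course  score_plus_2
0     70     Vic   Phys            72
1     46     Vic   Phys            48
2     88     Vic     CS            90
3     70     Vic    Bio            72
4     54     Vic   Chem            56
5     98     Eli   Chem           100
6     88     Gus   Phys            90
7     77     Eli   Math            79
8     69     Eli     CS            71
filter rows where student == 'Eli':
   score student course  score_plus_2
5     98     Eli   Chem           100
7     77     Eli   Math            79
8     69     Eli     CS            71
The max of column 'score_plus_2' is 100.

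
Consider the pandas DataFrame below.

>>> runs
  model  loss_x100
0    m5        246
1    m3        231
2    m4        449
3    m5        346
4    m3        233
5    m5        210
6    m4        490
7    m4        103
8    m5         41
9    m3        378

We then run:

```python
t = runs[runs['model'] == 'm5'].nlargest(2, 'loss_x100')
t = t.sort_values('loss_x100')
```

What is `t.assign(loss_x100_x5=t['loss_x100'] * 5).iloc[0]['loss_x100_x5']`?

filter rows where model == 'm5':
  model  loss_x100
0    m5        246
3    m5        346
5    m5        210
8    m5         41
take 2 rows with largest loss_x100:
  model  loss_x100
3    m5        346
0    m5        246
sort by loss_x100:
  model  loss_x100
0    m5        246
3    m5        346
add column loss_x100_x5 = t['loss_x100'] * 5:
  model  loss_x100  loss_x100_x5
0    m5        246          1230
3    m5        346          1730
Hence 1230.

1230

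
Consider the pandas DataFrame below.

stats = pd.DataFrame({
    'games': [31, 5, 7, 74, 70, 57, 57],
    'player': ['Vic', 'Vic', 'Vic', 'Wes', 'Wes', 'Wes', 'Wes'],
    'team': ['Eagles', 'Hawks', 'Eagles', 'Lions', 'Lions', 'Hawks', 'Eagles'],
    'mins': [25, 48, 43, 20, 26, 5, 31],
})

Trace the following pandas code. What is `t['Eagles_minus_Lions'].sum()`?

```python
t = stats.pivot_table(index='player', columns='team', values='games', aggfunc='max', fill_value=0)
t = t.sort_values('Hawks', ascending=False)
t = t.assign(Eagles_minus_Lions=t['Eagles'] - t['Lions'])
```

pivot: rows=player, cols=team, max(games):
team    Eagles  Hawks  Lions
player                      
Vic         31      5      0
Wes         57     57     74
sort by Hawks descending:
team    Eagles  Hawks  Lions
player                      
Wes         57     57     74
Vic         31      5      0
add column Eagles_minus_Lions = t['Eagles'] - t['Lions']:
team    Eagles  Hawks  Lions  Eagles_minus_Lions
player                                          
Wes         57     57     74                 -17
Vic         31      5      0                  31
So sum() = 14.

14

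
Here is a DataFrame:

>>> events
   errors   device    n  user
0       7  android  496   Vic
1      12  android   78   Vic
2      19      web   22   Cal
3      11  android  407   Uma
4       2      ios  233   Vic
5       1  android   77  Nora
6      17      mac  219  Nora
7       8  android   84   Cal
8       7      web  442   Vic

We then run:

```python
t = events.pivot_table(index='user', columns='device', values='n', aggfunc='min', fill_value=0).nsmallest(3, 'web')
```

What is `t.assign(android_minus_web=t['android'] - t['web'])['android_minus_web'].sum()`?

pivot: rows=user, cols=device, min(n):
device  android  ios  mac  web
user                          
Cal          84    0    0   22
Nora         77    0  219    0
Uma         407    0    0    0
Vic          78  233    0  442
take 3 rows with smallest web:
device  android  ios  mac  web
user                          
Nora         77    0  219    0
Uma         407    0    0    0
Cal          84    0    0   22
add column android_minus_web = t['android'] - t['web']:
device  android  ios  mac  web  android_minus_web
user                                             
Nora         77    0  219    0                 77
Uma         407    0    0    0                407
Cal          84    0    0   22                 62
sum of column 'android_minus_web' → 546

546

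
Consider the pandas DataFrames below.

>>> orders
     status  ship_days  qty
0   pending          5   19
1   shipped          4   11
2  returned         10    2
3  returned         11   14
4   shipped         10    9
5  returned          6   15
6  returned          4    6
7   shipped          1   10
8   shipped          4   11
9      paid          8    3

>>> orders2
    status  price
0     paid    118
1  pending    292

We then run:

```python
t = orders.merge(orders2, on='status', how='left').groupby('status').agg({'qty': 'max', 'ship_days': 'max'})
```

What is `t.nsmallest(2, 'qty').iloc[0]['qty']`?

merge on 'status' (how='left') → 10 rows:
     status  ship_days  qty  price
0   pending          5   19  292.0
1   shipped          4   11    NaN
2  returned         10    2    NaN
3  returned         11   14    NaN
4   shipped         10    9    NaN
5  returned          6   15    NaN
6  returned          4    6    NaN
7   shipped          1   10    NaN
8   shipped          4   11    NaN
9      paid          8    3  118.0
group by status: max(qty), max(ship_days):
          qty  ship_days
status                  
paid        3          8
pending    19          5
returned   15         11
shipped    11         10
take 2 rows with smallest qty:
         qty  ship_days
status                 
paid       3          8
shipped   11         10

3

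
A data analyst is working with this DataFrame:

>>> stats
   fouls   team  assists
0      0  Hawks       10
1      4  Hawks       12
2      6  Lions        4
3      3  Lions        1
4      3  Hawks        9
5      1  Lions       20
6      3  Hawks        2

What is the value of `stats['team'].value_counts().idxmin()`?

value_counts of team:
team
Hawks    4
Lions    3
Name: count, dtype: int64

Lions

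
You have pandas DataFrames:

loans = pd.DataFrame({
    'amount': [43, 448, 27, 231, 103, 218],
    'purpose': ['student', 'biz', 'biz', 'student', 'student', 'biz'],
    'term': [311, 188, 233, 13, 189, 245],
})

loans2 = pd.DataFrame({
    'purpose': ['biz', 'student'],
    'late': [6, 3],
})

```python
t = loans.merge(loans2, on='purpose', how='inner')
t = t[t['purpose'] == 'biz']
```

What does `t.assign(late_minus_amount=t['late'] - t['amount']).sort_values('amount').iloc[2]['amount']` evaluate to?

merge on 'purpose' (how='inner') → 6 rows:
   amount  purpose  term  late
0      43  student   311     3
1     448      biz   188     6
2      27      biz   233     6
3     231  student    13     3
4     103  student   189     3
5     218      biz   245     6
filter rows where purpose == 'biz':
   amount purpose  term  late
1     448     biz   188     6
2      27     biz   233     6
5     218     biz   245     6
add column late_minus_amount = t['late'] - t['amount']:
   amount purpose  term  late  late_minus_amount
1     448     biz   188     6               -442
2      27     biz   233     6                -21
5     218     biz   245     6               -212
sort by amount:
   amount purpose  term  late  late_minus_amount
2      27     biz   233     6                -21
5     218     biz   245     6               -212
1     448     biz   188     6               -442
So iloc[2]['amount'] = 448.

448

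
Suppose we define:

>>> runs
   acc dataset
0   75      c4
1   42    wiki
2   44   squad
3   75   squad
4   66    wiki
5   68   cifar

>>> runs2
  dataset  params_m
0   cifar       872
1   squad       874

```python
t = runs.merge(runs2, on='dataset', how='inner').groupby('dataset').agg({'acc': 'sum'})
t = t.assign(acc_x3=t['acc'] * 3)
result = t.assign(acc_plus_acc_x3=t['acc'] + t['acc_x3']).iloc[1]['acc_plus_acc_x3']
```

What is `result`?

476

merge on 'dataset' (how='inner') → 3 rows:
   acc dataset  params_m
0   44   squad       874
1   75   squad       874
2   68   cifar       872
group by dataset, sum of acc:
         acc
dataset     
cifar     68
squad    119
add column acc_x3 = t['acc'] * 3:
         acc  acc_x3
dataset             
cifar     68     204
squad    119     357
add column acc_plus_acc_x3 = t['acc'] + t['acc_x3']:
         acc  acc_x3  acc_plus_acc_x3
dataset                              
cifar     68     204              272
squad    119     357              476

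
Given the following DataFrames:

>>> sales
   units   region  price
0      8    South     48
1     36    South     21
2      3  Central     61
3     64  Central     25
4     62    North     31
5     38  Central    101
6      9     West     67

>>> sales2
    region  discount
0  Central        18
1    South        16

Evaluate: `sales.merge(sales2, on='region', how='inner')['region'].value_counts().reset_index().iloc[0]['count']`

3

merge on 'region' (how='inner') → 5 rows:
   units   region  price  discount
0      8    South     48        16
1     36    South     21        16
2      3  Central     61        18
3     64  Central     25        18
4     38  Central    101        18
value_counts of region:
region
Central    3
South      2
Name: count, dtype: int64
reset_index():
    region  count
0  Central      3
1    South      2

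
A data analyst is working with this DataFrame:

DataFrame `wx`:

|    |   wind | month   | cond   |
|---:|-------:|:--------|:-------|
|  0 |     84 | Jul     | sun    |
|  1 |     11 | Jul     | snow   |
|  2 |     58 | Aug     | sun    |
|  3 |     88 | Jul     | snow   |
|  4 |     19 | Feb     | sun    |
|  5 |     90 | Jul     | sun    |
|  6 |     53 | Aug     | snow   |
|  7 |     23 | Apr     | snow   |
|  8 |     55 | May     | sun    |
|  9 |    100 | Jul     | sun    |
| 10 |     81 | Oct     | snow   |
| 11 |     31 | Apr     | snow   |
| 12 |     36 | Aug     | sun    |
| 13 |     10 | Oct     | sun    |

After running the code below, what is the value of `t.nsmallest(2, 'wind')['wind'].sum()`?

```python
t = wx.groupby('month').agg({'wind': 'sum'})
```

group by month, sum of wind:
       wind
month      
Apr      54
Aug     147
Feb      19
Jul     373
May      55
Oct      91
take 2 rows with smallest wind:
       wind
month      
Feb      19
Apr      54
So sum() = 73.

73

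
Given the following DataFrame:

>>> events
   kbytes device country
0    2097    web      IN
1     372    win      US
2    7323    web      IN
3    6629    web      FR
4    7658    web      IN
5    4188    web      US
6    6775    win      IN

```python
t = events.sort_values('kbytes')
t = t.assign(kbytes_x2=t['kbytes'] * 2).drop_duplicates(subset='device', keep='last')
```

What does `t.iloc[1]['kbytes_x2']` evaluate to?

15316

sort by kbytes:
   kbytes device country
1     372    win      US
0    2097    web      IN
5    4188    web      US
3    6629    web      FR
6    6775    win      IN
2    7323    web      IN
4    7658    web      IN
add column kbytes_x2 = t['kbytes'] * 2:
   kbytes device country  kbytes_x2
1     372    win      US        744
0    2097    web      IN       4194
5    4188    web      US       8376
3    6629    web      FR      13258
6    6775    win      IN      13550
2    7323    web      IN      14646
4    7658    web      IN      15316
drop duplicate device (keep=last):
   kbytes device country  kbytes_x2
6    6775    win      IN      13550
4    7658    web      IN      15316
Then the value at position 1, column 'kbytes_x2': 15316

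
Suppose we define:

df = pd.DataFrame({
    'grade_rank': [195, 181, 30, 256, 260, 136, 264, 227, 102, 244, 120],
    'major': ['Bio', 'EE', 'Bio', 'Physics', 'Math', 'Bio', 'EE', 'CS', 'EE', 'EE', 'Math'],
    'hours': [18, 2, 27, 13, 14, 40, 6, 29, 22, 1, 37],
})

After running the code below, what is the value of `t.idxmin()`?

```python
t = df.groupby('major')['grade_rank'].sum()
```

CS

group by major, sum of grade_rank:
major
Bio        361
CS         227
EE         791
Math       380
Physics    256
Name: grade_rank, dtype: int64
Finally, label with the smallest value = CS.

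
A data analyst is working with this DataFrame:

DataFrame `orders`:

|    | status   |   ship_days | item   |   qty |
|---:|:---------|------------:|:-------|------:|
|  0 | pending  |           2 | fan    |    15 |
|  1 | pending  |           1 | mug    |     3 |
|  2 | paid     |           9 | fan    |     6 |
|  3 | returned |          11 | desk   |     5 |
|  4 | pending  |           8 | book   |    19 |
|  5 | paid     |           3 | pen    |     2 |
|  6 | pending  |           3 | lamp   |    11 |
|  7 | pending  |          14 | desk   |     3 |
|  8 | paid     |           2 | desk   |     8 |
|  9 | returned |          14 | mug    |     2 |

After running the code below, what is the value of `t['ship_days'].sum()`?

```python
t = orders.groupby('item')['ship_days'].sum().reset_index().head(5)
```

64

group by item, sum of ship_days:
item
book     8
desk    27
fan     11
lamp     3
mug     15
pen      3
Name: ship_days, dtype: int64
reset_index():
   item  ship_days
0  book          8
1  desk         27
2   fan         11
3  lamp          3
4   mug         15
5   pen          3
take first 5 rows:
   item  ship_days
0  book          8
1  desk         27
2   fan         11
3  lamp          3
4   mug         15
Then the sum of column 'ship_days': 64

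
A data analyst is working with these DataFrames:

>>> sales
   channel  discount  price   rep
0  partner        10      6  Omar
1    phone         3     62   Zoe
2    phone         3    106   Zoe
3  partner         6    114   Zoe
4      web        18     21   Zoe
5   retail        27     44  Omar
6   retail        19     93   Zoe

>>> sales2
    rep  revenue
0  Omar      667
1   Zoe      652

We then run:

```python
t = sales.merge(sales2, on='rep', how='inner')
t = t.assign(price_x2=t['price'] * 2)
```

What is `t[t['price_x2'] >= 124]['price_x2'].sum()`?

merge on 'rep' (how='inner') → 7 rows:
   channel  discount  price   rep  revenue
0  partner        10      6  Omar      667
1    phone         3     62   Zoe      652
2    phone         3    106   Zoe      652
3  partner         6    114   Zoe      652
4      web        18     21   Zoe      652
5   retail        27     44  Omar      667
6   retail        19     93   Zoe      652
add column price_x2 = t['price'] * 2:
   channel  discount  price   rep  revenue  price_x2
0  partner        10      6  Omar      667        12
1    phone         3     62   Zoe      652       124
2    phone         3    106   Zoe      652       212
3  partner         6    114   Zoe      652       228
4      web        18     21   Zoe      652        42
5   retail        27     44  Omar      667        88
6   retail        19     93   Zoe      652       186
filter rows where price_x2 >= 124:
   channel  discount  price  rep  revenue  price_x2
1    phone         3     62  Zoe      652       124
2    phone         3    106  Zoe      652       212
3  partner         6    114  Zoe      652       228
6   retail        19     93  Zoe      652       186
Hence 750.

750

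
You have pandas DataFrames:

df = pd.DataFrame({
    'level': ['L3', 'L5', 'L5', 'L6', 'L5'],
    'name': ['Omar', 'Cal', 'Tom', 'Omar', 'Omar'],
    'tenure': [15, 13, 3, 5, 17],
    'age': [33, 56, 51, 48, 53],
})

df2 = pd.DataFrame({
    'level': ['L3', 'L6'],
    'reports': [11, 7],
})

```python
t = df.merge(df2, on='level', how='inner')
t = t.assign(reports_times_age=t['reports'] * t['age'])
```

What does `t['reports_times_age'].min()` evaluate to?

merge on 'level' (how='inner') → 2 rows:
  level  name  tenure  age  reports
0    L3  Omar      15   33       11
1    L6  Omar       5   48        7
add column reports_times_age = t['reports'] * t['age']:
  level  name  tenure  age  reports  reports_times_age
0    L3  Omar      15   33       11                363
1    L6  Omar       5   48        7                336

336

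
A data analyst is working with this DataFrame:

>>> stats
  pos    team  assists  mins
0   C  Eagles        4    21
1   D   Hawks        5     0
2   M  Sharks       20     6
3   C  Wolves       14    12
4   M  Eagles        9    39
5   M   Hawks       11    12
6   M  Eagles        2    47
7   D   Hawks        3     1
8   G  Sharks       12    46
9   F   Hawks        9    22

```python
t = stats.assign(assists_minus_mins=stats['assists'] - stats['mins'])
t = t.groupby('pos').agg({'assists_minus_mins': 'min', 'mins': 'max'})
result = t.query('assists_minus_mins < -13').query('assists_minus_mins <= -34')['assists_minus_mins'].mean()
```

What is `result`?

-39.5

add column assists_minus_mins = stats['assists'] - stats['mins']:
  pos    team  assists  mins  assists_minus_mins
0   C  Eagles        4    21                 -17
1   D   Hawks        5     0                   5
2   M  Sharks       20     6                  14
3   C  Wolves       14    12                   2
4   M  Eagles        9    39                 -30
5   M   Hawks       11    12                  -1
6   M  Eagles        2    47                 -45
7   D   Hawks        3     1                   2
8   G  Sharks       12    46                 -34
9   F   Hawks        9    22                 -13
group by pos: min(assists_minus_mins), max(mins):
     assists_minus_mins  mins
pos                          
C                   -17    21
D                     2     1
F                   -13    22
G                   -34    46
M                   -45    47
filter rows where assists_minus_mins < -13:
     assists_minus_mins  mins
pos                          
C                   -17    21
G                   -34    46
M                   -45    47
filter rows where assists_minus_mins <= -34:
     assists_minus_mins  mins
pos                          
G                   -34    46
M                   -45    47
Taking the mean of column 'assists_minus_mins' gives -39.5.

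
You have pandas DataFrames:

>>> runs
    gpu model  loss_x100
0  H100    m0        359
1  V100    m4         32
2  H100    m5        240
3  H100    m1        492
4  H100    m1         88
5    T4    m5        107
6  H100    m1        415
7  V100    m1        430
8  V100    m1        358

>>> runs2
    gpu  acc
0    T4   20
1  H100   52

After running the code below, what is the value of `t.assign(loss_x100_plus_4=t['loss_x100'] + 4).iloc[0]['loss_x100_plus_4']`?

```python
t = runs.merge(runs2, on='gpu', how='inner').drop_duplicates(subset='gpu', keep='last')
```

merge on 'gpu' (how='inner') → 6 rows:
    gpu model  loss_x100  acc
0  H100    m0        359   52
1  H100    m5        240   52
2  H100    m1        492   52
3  H100    m1         88   52
4    T4    m5        107   20
5  H100    m1        415   52
drop duplicate gpu (keep=last):
    gpu model  loss_x100  acc
4    T4    m5        107   20
5  H100    m1        415   52
add column loss_x100_plus_4 = t['loss_x100'] + 4:
    gpu model  loss_x100  acc  loss_x100_plus_4
4    T4    m5        107   20               111
5  H100    m1        415   52               419
Hence 111.

111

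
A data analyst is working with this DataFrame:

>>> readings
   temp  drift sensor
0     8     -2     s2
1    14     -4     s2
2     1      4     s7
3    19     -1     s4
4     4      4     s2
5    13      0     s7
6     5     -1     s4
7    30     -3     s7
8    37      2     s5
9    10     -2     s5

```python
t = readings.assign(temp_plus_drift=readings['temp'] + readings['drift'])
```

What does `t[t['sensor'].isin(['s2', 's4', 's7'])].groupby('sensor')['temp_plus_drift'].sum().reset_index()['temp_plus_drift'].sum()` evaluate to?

91

add column temp_plus_drift = readings['temp'] + readings['drift']:
   temp  drift sensor  temp_plus_drift
0     8     -2     s2                6
1    14     -4     s2               10
2     1      4     s7                5
3    19     -1     s4               18
4     4      4     s2                8
5    13      0     s7               13
6     5     -1     s4                4
7    30     -3     s7               27
8    37      2     s5               39
9    10     -2     s5                8
filter rows where sensor in ['s2', 's4', 's7']:
   temp  drift sensor  temp_plus_drift
0     8     -2     s2                6
1    14     -4     s2               10
2     1      4     s7                5
3    19     -1     s4               18
4     4      4     s2                8
5    13      0     s7               13
6     5     -1     s4                4
7    30     -3     s7               27
group by sensor, sum of temp_plus_drift:
sensor
s2    24
s4    22
s7    45
Name: temp_plus_drift, dtype: int64
reset_index():
  sensor  temp_plus_drift
0     s2               24
1     s4               22
2     s7               45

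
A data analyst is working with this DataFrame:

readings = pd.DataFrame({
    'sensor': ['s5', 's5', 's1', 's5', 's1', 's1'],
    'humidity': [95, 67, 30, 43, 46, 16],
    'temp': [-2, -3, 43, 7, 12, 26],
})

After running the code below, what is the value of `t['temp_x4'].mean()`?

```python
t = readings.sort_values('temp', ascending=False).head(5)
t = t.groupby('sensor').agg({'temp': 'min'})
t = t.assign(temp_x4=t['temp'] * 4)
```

sort by temp descending:
  sensor  humidity  temp
2     s1        30    43
5     s1        16    26
4     s1        46    12
3     s5        43     7
0     s5        95    -2
1     s5        67    -3
take first 5 rows:
  sensor  humidity  temp
2     s1        30    43
5     s1        16    26
4     s1        46    12
3     s5        43     7
0     s5        95    -2
group by sensor, min of temp:
        temp
sensor      
s1        12
s5        -2
add column temp_x4 = t['temp'] * 4:
        temp  temp_x4
sensor               
s1        12       48
s5        -2       -8
Then the mean of column 'temp_x4': 20.0

20.0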